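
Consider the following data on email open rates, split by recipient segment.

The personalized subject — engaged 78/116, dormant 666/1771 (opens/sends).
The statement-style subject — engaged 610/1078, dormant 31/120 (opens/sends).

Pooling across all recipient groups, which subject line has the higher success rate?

the statement-style subject

Engaged: the personalized subject 78/116 = 67.2%, the statement-style subject 610/1078 = 56.6% → the personalized subject
Dormant: the personalized subject 666/1771 = 37.6%, the statement-style subject 31/120 = 25.8% → the personalized subject
Overall: the personalized subject 744/1887 = 39.4%, the statement-style subject 641/1198 = 53.5% → the statement-style subject
(The personalized subject wins every recipient group but the statement-style subject wins overall — the personalized subject's sends skew toward the low-rate dormant group.)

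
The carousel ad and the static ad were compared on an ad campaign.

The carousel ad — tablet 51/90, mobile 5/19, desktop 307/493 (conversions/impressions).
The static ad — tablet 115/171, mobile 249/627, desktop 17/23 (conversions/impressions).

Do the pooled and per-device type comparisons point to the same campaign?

Tablet: the carousel ad 51/90 = 56.7%, the static ad 115/171 = 67.3% → the static ad
Mobile: the carousel ad 5/19 = 26.3%, the static ad 249/627 = 39.7% → the static ad
Desktop: the carousel ad 307/493 = 62.3%, the static ad 17/23 = 73.9% → the static ad
Overall: the carousel ad 363/602 = 60.3%, the static ad 381/821 = 46.4% → the carousel ad
The static ad wins each device group but the carousel ad wins overall — the comparison reverses. The static ad's impressions skew toward mobile, which has a lower base rate.

No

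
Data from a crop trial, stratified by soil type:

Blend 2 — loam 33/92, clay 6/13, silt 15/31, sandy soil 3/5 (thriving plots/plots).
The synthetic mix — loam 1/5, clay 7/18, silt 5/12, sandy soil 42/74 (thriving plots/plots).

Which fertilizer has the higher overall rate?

the synthetic mix

Loam: Blend 2 33/92 = 35.9%, the synthetic mix 1/5 = 20.0% → Blend 2
Clay: Blend 2 6/13 = 46.2%, the synthetic mix 7/18 = 38.9% → Blend 2
Silt: Blend 2 15/31 = 48.4%, the synthetic mix 5/12 = 41.7% → Blend 2
Sandy soil: Blend 2 3/5 = 60.0%, the synthetic mix 42/74 = 56.8% → Blend 2
Overall: Blend 2 57/141 = 40.4%, the synthetic mix 55/109 = 50.5% → the synthetic mix
(Blend 2 wins every soil group but the synthetic mix wins overall — Blend 2's plots skew toward the low-rate loam group.)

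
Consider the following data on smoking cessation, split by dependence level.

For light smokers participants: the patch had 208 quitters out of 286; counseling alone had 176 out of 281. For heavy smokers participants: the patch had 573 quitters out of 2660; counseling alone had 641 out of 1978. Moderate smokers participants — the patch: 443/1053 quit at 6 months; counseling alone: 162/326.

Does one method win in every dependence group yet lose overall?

Light smokers: the patch 208/286 = 72.7%, counseling alone 176/281 = 62.6% → the patch
Heavy smokers: the patch 573/2660 = 21.5%, counseling alone 641/1978 = 32.4% → counseling alone
Moderate smokers: the patch 443/1053 = 42.1%, counseling alone 162/326 = 49.7% → counseling alone
Overall: the patch 1224/3999 = 30.6%, counseling alone 979/2585 = 37.9% → counseling alone
Neither sweeps: the patch wins 1 of 3 groups, counseling alone wins 2. Counseling alone wins overall but not every group — no Simpson reversal.

No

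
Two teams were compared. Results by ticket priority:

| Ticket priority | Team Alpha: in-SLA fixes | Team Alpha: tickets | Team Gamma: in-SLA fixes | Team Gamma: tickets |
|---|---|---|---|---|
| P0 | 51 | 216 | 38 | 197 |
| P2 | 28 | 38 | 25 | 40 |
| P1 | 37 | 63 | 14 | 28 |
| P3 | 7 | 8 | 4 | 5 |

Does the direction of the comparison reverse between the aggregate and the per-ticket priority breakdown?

No

P0: Team Alpha 51/216 = 23.6%, Team Gamma 38/197 = 19.3% → Team Alpha
P2: Team Alpha 28/38 = 73.7%, Team Gamma 25/40 = 62.5% → Team Alpha
P1: Team Alpha 37/63 = 58.7%, Team Gamma 14/28 = 50.0% → Team Alpha
P3: Team Alpha 7/8 = 87.5%, Team Gamma 4/5 = 80.0% → Team Alpha
Overall: Team Alpha 123/325 = 37.8%, Team Gamma 81/270 = 30.0% → Team Alpha
Team Alpha wins overall and in every ticket group — no reversal.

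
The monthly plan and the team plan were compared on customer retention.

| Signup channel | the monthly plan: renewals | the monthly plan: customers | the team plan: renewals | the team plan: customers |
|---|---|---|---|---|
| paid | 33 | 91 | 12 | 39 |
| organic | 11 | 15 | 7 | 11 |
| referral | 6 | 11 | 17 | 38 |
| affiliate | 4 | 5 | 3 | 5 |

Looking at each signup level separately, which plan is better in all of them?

the monthly plan

Paid: the monthly plan 33/91 = 36.3%, the team plan 12/39 = 30.8% → the monthly plan
Organic: the monthly plan 11/15 = 73.3%, the team plan 7/11 = 63.6% → the monthly plan
Referral: the monthly plan 6/11 = 54.5%, the team plan 17/38 = 44.7% → the monthly plan
Affiliate: the monthly plan 4/5 = 80.0%, the team plan 3/5 = 60.0% → the monthly plan
The monthly plan has the higher rate in all 4 groups.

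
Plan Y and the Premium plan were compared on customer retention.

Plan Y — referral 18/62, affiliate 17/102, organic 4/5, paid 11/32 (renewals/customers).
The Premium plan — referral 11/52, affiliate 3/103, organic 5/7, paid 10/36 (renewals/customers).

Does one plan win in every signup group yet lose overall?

Referral: Plan Y 18/62 = 29.0%, the Premium plan 11/52 = 21.2% → Plan Y
Affiliate: Plan Y 17/102 = 16.7%, the Premium plan 3/103 = 2.9% → Plan Y
Organic: Plan Y 4/5 = 80.0%, the Premium plan 5/7 = 71.4% → Plan Y
Paid: Plan Y 11/32 = 34.4%, the Premium plan 10/36 = 27.8% → Plan Y
Overall: Plan Y 50/201 = 24.9%, the Premium plan 29/198 = 14.6% → Plan Y
Plan Y wins overall and in every signup group — no reversal.

No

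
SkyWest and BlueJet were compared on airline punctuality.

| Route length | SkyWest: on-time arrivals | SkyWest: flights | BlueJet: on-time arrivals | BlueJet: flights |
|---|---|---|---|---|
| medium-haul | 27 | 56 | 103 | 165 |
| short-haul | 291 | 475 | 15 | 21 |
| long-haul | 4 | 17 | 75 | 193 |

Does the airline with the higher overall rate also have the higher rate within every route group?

No

Medium-haul: SkyWest 27/56 = 48.2%, BlueJet 103/165 = 62.4% → BlueJet
Short-haul: SkyWest 291/475 = 61.3%, BlueJet 15/21 = 71.4% → BlueJet
Long-haul: SkyWest 4/17 = 23.5%, BlueJet 75/193 = 38.9% → BlueJet
Overall: SkyWest 322/548 = 58.8%, BlueJet 193/379 = 50.9% → SkyWest
BlueJet wins each route group but SkyWest wins overall — the comparison reverses. BlueJet's flights skew toward long-haul, which has a lower base rate.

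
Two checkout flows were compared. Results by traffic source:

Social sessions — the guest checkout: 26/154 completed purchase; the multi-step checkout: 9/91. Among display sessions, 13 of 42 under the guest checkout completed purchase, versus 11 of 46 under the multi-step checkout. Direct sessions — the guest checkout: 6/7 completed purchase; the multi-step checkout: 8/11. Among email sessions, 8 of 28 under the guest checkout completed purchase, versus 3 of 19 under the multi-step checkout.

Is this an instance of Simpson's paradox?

No

Social: the guest checkout 26/154 = 16.9%, the multi-step checkout 9/91 = 9.9% → the guest checkout
Display: the guest checkout 13/42 = 31.0%, the multi-step checkout 11/46 = 23.9% → the guest checkout
Direct: the guest checkout 6/7 = 85.7%, the multi-step checkout 8/11 = 72.7% → the guest checkout
Email: the guest checkout 8/28 = 28.6%, the multi-step checkout 3/19 = 15.8% → the guest checkout
Overall: the guest checkout 53/231 = 22.9%, the multi-step checkout 31/167 = 18.6% → the guest checkout
The guest checkout wins overall and in every traffic group — no reversal.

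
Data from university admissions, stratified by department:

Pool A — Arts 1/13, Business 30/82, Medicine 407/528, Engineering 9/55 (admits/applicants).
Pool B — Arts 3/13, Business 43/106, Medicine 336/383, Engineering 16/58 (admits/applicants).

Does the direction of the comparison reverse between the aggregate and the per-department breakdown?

Arts: Pool A 1/13 = 7.7%, Pool B 3/13 = 23.1% → Pool B
Business: Pool A 30/82 = 36.6%, Pool B 43/106 = 40.6% → Pool B
Medicine: Pool A 407/528 = 77.1%, Pool B 336/383 = 87.7% → Pool B
Engineering: Pool A 9/55 = 16.4%, Pool B 16/58 = 27.6% → Pool B
Overall: Pool A 447/678 = 65.9%, Pool B 398/560 = 71.1% → Pool B
Pool B wins overall and in every department group — no reversal.

No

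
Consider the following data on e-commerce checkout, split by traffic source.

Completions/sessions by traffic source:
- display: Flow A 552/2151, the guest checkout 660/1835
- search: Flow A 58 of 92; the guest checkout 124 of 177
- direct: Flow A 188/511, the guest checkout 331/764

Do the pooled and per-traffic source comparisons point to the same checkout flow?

Yes

Display: Flow A 552/2151 = 25.7%, the guest checkout 660/1835 = 36.0% → the guest checkout
Search: Flow A 58/92 = 63.0%, the guest checkout 124/177 = 70.1% → the guest checkout
Direct: Flow A 188/511 = 36.8%, the guest checkout 331/764 = 43.3% → the guest checkout
Overall: Flow A 798/2754 = 29.0%, the guest checkout 1115/2776 = 40.2% → the guest checkout
The guest checkout wins overall and in every traffic group — no reversal.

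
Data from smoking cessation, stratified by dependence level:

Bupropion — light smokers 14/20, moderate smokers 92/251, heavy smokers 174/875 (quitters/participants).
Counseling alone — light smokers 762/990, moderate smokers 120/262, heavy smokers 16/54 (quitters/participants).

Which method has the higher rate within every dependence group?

Light smokers: bupropion 14/20 = 70.0%, counseling alone 762/990 = 77.0% → counseling alone
Moderate smokers: bupropion 92/251 = 36.7%, counseling alone 120/262 = 45.8% → counseling alone
Heavy smokers: bupropion 174/875 = 19.9%, counseling alone 16/54 = 29.6% → counseling alone
Counseling alone has the higher rate in all 3 groups.

counseling alone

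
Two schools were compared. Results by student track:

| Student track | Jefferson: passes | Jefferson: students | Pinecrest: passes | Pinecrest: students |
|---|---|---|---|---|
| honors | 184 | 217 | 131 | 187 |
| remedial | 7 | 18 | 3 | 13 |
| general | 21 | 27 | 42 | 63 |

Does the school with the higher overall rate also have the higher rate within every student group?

Honors: Jefferson 184/217 = 84.8%, Pinecrest 131/187 = 70.1% → Jefferson
Remedial: Jefferson 7/18 = 38.9%, Pinecrest 3/13 = 23.1% → Jefferson
General: Jefferson 21/27 = 77.8%, Pinecrest 42/63 = 66.7% → Jefferson
Overall: Jefferson 212/262 = 80.9%, Pinecrest 176/263 = 66.9% → Jefferson
Jefferson wins overall and in every student group — no reversal.

Yes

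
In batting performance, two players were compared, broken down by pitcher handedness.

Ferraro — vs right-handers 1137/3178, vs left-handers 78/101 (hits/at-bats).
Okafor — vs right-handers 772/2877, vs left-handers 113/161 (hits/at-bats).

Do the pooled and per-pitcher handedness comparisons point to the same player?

Vs right-handers: Ferraro 1137/3178 = 35.8%, Okafor 772/2877 = 26.8% → Ferraro
Vs left-handers: Ferraro 78/101 = 77.2%, Okafor 113/161 = 70.2% → Ferraro
Overall: Ferraro 1215/3279 = 37.1%, Okafor 885/3038 = 29.1% → Ferraro
Ferraro wins overall and in every pitcher group — no reversal.

Yes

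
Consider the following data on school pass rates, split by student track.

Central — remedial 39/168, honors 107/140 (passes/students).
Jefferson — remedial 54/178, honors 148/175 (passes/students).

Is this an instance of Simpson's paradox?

No

Remedial: Central 39/168 = 23.2%, Jefferson 54/178 = 30.3% → Jefferson
Honors: Central 107/140 = 76.4%, Jefferson 148/175 = 84.6% → Jefferson
Overall: Central 146/308 = 47.4%, Jefferson 202/353 = 57.2% → Jefferson
Jefferson wins overall and in every student group — no reversal.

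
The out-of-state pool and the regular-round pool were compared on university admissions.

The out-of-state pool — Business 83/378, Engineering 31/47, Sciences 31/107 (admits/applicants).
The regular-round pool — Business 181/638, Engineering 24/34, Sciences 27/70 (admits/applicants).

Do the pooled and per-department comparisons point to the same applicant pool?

Yes

Business: the out-of-state pool 83/378 = 22.0%, the regular-round pool 181/638 = 28.4% → the regular-round pool
Engineering: the out-of-state pool 31/47 = 66.0%, the regular-round pool 24/34 = 70.6% → the regular-round pool
Sciences: the out-of-state pool 31/107 = 29.0%, the regular-round pool 27/70 = 38.6% → the regular-round pool
Overall: the out-of-state pool 145/532 = 27.3%, the regular-round pool 232/742 = 31.3% → the regular-round pool
The regular-round pool wins overall and in every department group — no reversal.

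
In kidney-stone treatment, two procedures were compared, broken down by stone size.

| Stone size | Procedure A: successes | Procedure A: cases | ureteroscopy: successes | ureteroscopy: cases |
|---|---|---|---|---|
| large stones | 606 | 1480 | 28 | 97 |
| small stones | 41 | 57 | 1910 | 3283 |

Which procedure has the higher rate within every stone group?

Procedure A

Large stones: Procedure A 606/1480 = 40.9%, ureteroscopy 28/97 = 28.9% → Procedure A
Small stones: Procedure A 41/57 = 71.9%, ureteroscopy 1910/3283 = 58.2% → Procedure A
Procedure A has the higher rate in both groups.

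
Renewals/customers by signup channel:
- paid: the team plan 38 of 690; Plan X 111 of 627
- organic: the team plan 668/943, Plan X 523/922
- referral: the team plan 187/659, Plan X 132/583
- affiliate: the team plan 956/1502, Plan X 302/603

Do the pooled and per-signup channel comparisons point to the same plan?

No

Paid: the team plan 38/690 = 5.5%, Plan X 111/627 = 17.7% → Plan X
Organic: the team plan 668/943 = 70.8%, Plan X 523/922 = 56.7% → the team plan
Referral: the team plan 187/659 = 28.4%, Plan X 132/583 = 22.6% → the team plan
Affiliate: the team plan 956/1502 = 63.6%, Plan X 302/603 = 50.1% → the team plan
Overall: the team plan 1849/3794 = 48.7%, Plan X 1068/2735 = 39.0% → the team plan
Neither sweeps: the team plan wins 3 of 4 groups, Plan X wins 1. The team plan wins overall but not every group — no Simpson reversal.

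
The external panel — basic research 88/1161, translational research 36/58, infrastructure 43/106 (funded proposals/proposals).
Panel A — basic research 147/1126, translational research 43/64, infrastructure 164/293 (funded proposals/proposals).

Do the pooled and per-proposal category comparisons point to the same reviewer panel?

Yes

Basic research: the external panel 88/1161 = 7.6%, Panel A 147/1126 = 13.1% → Panel A
Translational research: the external panel 36/58 = 62.1%, Panel A 43/64 = 67.2% → Panel A
Infrastructure: the external panel 43/106 = 40.6%, Panel A 164/293 = 56.0% → Panel A
Overall: the external panel 167/1325 = 12.6%, Panel A 354/1483 = 23.9% → Panel A
Panel A wins overall and in every proposal group — no reversal.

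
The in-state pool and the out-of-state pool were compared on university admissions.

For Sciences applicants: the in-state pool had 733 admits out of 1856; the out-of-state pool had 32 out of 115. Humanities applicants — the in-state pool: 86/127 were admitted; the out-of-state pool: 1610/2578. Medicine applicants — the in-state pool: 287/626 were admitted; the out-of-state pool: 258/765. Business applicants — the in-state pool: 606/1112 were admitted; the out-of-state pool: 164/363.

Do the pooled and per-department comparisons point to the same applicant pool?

No

Sciences: the in-state pool 733/1856 = 39.5%, the out-of-state pool 32/115 = 27.8% → the in-state pool
Humanities: the in-state pool 86/127 = 67.7%, the out-of-state pool 1610/2578 = 62.5% → the in-state pool
Medicine: the in-state pool 287/626 = 45.8%, the out-of-state pool 258/765 = 33.7% → the in-state pool
Business: the in-state pool 606/1112 = 54.5%, the out-of-state pool 164/363 = 45.2% → the in-state pool
Overall: the in-state pool 1712/3721 = 46.0%, the out-of-state pool 2064/3821 = 54.0% → the out-of-state pool
The in-state pool wins each department group but the out-of-state pool wins overall — the comparison reverses. The in-state pool's applicants skew toward Sciences, which has a lower base rate.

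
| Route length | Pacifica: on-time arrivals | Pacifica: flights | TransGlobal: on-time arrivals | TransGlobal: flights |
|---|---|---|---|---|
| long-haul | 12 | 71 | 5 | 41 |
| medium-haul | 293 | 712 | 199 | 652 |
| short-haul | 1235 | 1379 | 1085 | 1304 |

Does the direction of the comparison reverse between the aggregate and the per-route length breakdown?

Long-haul: Pacifica 12/71 = 16.9%, TransGlobal 5/41 = 12.2% → Pacifica
Medium-haul: Pacifica 293/712 = 41.2%, TransGlobal 199/652 = 30.5% → Pacifica
Short-haul: Pacifica 1235/1379 = 89.6%, TransGlobal 1085/1304 = 83.2% → Pacifica
Overall: Pacifica 1540/2162 = 71.2%, TransGlobal 1289/1997 = 64.5% → Pacifica
Pacifica wins overall and in every route group — no reversal.

No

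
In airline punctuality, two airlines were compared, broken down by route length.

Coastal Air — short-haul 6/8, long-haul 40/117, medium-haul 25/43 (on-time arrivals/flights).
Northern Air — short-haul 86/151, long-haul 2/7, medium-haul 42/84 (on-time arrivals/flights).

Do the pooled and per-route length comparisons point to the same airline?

Short-haul: Coastal Air 6/8 = 75.0%, Northern Air 86/151 = 57.0% → Coastal Air
Long-haul: Coastal Air 40/117 = 34.2%, Northern Air 2/7 = 28.6% → Coastal Air
Medium-haul: Coastal Air 25/43 = 58.1%, Northern Air 42/84 = 50.0% → Coastal Air
Overall: Coastal Air 71/168 = 42.3%, Northern Air 130/242 = 53.7% → Northern Air
Coastal Air wins each route group but Northern Air wins overall — the comparison reverses. Coastal Air's flights skew toward long-haul, which has a lower base rate.

No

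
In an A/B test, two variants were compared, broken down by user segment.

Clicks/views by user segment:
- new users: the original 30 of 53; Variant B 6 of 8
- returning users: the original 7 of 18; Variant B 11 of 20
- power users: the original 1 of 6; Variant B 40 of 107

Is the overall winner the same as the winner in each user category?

No

New users: the original 30/53 = 56.6%, Variant B 6/8 = 75.0% → Variant B
Returning users: the original 7/18 = 38.9%, Variant B 11/20 = 55.0% → Variant B
Power users: the original 1/6 = 16.7%, Variant B 40/107 = 37.4% → Variant B
Overall: the original 38/77 = 49.4%, Variant B 57/135 = 42.2% → the original
Variant B wins each user group but the original wins overall — the comparison reverses. Variant B's views skew toward power users, which has a lower base rate.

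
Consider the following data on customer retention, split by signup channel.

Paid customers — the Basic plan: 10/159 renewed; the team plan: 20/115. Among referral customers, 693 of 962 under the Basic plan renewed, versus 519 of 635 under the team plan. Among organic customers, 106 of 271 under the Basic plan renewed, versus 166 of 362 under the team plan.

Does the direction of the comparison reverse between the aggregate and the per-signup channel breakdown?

No

Paid: the Basic plan 10/159 = 6.3%, the team plan 20/115 = 17.4% → the team plan
Referral: the Basic plan 693/962 = 72.0%, the team plan 519/635 = 81.7% → the team plan
Organic: the Basic plan 106/271 = 39.1%, the team plan 166/362 = 45.9% → the team plan
Overall: the Basic plan 809/1392 = 58.1%, the team plan 705/1112 = 63.4% → the team plan
The team plan wins overall and in every signup group — no reversal.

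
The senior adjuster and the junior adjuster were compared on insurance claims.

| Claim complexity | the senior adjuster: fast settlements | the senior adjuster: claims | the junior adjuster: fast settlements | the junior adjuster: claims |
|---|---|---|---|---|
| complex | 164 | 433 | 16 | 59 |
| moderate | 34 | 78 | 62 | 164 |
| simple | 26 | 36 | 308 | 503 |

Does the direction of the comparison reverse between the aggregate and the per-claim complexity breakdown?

Complex: the senior adjuster 164/433 = 37.9%, the junior adjuster 16/59 = 27.1% → the senior adjuster
Moderate: the senior adjuster 34/78 = 43.6%, the junior adjuster 62/164 = 37.8% → the senior adjuster
Simple: the senior adjuster 26/36 = 72.2%, the junior adjuster 308/503 = 61.2% → the senior adjuster
Overall: the senior adjuster 224/547 = 41.0%, the junior adjuster 386/726 = 53.2% → the junior adjuster
The senior adjuster wins each claim group but the junior adjuster wins overall — the comparison reverses. The senior adjuster's claims skew toward complex, which has a lower base rate.

Yes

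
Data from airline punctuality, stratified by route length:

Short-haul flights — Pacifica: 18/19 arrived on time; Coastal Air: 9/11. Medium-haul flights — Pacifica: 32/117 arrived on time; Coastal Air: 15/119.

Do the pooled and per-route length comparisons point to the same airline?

Short-haul: Pacifica 18/19 = 94.7%, Coastal Air 9/11 = 81.8% → Pacifica
Medium-haul: Pacifica 32/117 = 27.4%, Coastal Air 15/119 = 12.6% → Pacifica
Overall: Pacifica 50/136 = 36.8%, Coastal Air 24/130 = 18.5% → Pacifica
Pacifica wins overall and in every route group — no reversal.

Yes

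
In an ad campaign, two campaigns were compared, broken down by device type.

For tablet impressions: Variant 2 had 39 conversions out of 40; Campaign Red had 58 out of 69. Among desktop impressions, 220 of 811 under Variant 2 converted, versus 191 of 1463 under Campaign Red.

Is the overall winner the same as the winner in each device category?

Tablet: Variant 2 39/40 = 97.5%, Campaign Red 58/69 = 84.1% → Variant 2
Desktop: Variant 2 220/811 = 27.1%, Campaign Red 191/1463 = 13.1% → Variant 2
Overall: Variant 2 259/851 = 30.4%, Campaign Red 249/1532 = 16.3% → Variant 2
Variant 2 wins overall and in every device group — no reversal.

Yes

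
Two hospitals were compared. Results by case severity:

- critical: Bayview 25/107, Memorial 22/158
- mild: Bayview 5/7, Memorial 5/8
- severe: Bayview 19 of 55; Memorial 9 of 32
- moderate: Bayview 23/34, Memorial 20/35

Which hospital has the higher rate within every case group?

Critical: Bayview 25/107 = 23.4%, Memorial 22/158 = 13.9% → Bayview
Mild: Bayview 5/7 = 71.4%, Memorial 5/8 = 62.5% → Bayview
Severe: Bayview 19/55 = 34.5%, Memorial 9/32 = 28.1% → Bayview
Moderate: Bayview 23/34 = 67.6%, Memorial 20/35 = 57.1% → Bayview
Bayview has the higher rate in all 4 groups.

Bayview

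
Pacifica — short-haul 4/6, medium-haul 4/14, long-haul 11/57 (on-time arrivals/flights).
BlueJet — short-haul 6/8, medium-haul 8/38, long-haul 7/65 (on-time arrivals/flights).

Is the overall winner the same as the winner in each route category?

No

Short-haul: Pacifica 4/6 = 66.7%, BlueJet 6/8 = 75.0% → BlueJet
Medium-haul: Pacifica 4/14 = 28.6%, BlueJet 8/38 = 21.1% → Pacifica
Long-haul: Pacifica 11/57 = 19.3%, BlueJet 7/65 = 10.8% → Pacifica
Overall: Pacifica 19/77 = 24.7%, BlueJet 21/111 = 18.9% → Pacifica
Neither sweeps: Pacifica wins 2 of 3 groups, BlueJet wins 1. Pacifica wins overall but not every group — no Simpson reversal.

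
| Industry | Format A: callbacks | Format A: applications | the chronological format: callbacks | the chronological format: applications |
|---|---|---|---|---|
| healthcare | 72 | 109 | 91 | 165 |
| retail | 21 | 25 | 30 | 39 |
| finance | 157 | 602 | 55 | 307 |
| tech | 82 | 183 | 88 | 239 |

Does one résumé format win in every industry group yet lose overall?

No

Healthcare: Format A 72/109 = 66.1%, the chronological format 91/165 = 55.2% → Format A
Retail: Format A 21/25 = 84.0%, the chronological format 30/39 = 76.9% → Format A
Finance: Format A 157/602 = 26.1%, the chronological format 55/307 = 17.9% → Format A
Tech: Format A 82/183 = 44.8%, the chronological format 88/239 = 36.8% → Format A
Overall: Format A 332/919 = 36.1%, the chronological format 264/750 = 35.2% → Format A
Format A wins overall and in every industry group — no reversal.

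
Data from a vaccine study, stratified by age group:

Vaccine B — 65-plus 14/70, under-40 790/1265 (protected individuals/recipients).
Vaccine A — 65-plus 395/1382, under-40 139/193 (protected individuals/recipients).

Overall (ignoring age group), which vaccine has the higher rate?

65-plus: Vaccine B 14/70 = 20.0%, Vaccine A 395/1382 = 28.6% → Vaccine A
Under-40: Vaccine B 790/1265 = 62.5%, Vaccine A 139/193 = 72.0% → Vaccine A
Overall: Vaccine B 804/1335 = 60.2%, Vaccine A 534/1575 = 33.9% → Vaccine B
(Vaccine A wins every age group but Vaccine B wins overall — Vaccine A's recipients skew toward the low-rate 65-plus group.)

Vaccine B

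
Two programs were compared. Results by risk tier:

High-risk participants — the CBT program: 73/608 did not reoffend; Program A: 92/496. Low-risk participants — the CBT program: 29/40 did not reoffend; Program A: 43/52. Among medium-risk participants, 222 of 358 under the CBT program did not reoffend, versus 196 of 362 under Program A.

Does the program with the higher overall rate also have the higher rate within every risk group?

High-risk: the CBT program 73/608 = 12.0%, Program A 92/496 = 18.5% → Program A
Low-risk: the CBT program 29/40 = 72.5%, Program A 43/52 = 82.7% → Program A
Medium-risk: the CBT program 222/358 = 62.0%, Program A 196/362 = 54.1% → the CBT program
Overall: the CBT program 324/1006 = 32.2%, Program A 331/910 = 36.4% → Program A
Neither sweeps: the CBT program wins 1 of 3 groups, Program A wins 2. Program A wins overall but not every group — no Simpson reversal.

No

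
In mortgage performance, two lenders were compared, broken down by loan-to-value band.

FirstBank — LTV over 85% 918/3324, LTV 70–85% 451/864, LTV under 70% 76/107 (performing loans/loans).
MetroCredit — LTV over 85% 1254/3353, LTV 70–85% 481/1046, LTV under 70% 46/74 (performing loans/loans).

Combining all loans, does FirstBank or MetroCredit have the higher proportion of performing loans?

MetroCredit

LTV over 85%: FirstBank 918/3324 = 27.6%, MetroCredit 1254/3353 = 37.4% → MetroCredit
LTV 70–85%: FirstBank 451/864 = 52.2%, MetroCredit 481/1046 = 46.0% → FirstBank
LTV under 70%: FirstBank 76/107 = 71.0%, MetroCredit 46/74 = 62.2% → FirstBank
Overall: FirstBank 1445/4295 = 33.6%, MetroCredit 1781/4473 = 39.8% → MetroCredit
(Neither sweeps every loan-to-value group, but MetroCredit has the higher pooled rate.)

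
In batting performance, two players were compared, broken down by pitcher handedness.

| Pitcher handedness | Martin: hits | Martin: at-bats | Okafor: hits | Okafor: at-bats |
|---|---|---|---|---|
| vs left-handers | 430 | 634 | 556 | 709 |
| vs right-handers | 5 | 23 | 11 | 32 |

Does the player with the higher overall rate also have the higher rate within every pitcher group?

Yes

Vs left-handers: Martin 430/634 = 67.8%, Okafor 556/709 = 78.4% → Okafor
Vs right-handers: Martin 5/23 = 21.7%, Okafor 11/32 = 34.4% → Okafor
Overall: Martin 435/657 = 66.2%, Okafor 567/741 = 76.5% → Okafor
Okafor wins overall and in every pitcher group — no reversal.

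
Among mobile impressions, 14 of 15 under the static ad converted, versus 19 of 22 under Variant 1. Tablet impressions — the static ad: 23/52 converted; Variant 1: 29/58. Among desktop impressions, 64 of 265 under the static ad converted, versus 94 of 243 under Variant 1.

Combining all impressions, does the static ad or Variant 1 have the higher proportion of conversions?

Variant 1

Mobile: the static ad 14/15 = 93.3%, Variant 1 19/22 = 86.4% → the static ad
Tablet: the static ad 23/52 = 44.2%, Variant 1 29/58 = 50.0% → Variant 1
Desktop: the static ad 64/265 = 24.2%, Variant 1 94/243 = 38.7% → Variant 1
Overall: the static ad 101/332 = 30.4%, Variant 1 142/323 = 44.0% → Variant 1
(Neither sweeps every device group, but Variant 1 has the higher pooled rate.)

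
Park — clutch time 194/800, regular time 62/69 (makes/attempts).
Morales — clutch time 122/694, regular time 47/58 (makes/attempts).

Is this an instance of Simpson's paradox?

Clutch time: Park 194/800 = 24.2%, Morales 122/694 = 17.6% → Park
Regular time: Park 62/69 = 89.9%, Morales 47/58 = 81.0% → Park
Overall: Park 256/869 = 29.5%, Morales 169/752 = 22.5% → Park
Park wins overall and in every game group — no reversal.

No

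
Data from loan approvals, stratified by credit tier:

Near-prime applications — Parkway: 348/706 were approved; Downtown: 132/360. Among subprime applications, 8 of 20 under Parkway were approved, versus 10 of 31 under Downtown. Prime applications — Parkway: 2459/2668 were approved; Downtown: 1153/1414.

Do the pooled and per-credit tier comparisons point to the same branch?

Near-prime: Parkway 348/706 = 49.3%, Downtown 132/360 = 36.7% → Parkway
Subprime: Parkway 8/20 = 40.0%, Downtown 10/31 = 32.3% → Parkway
Prime: Parkway 2459/2668 = 92.2%, Downtown 1153/1414 = 81.5% → Parkway
Overall: Parkway 2815/3394 = 82.9%, Downtown 1295/1805 = 71.7% → Parkway
Parkway wins overall and in every credit group — no reversal.

Yes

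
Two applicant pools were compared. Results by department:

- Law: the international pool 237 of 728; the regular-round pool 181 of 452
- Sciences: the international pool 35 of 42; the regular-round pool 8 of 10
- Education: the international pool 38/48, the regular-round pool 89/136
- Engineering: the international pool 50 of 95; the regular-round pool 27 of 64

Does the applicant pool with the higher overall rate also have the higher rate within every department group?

Law: the international pool 237/728 = 32.6%, the regular-round pool 181/452 = 40.0% → the regular-round pool
Sciences: the international pool 35/42 = 83.3%, the regular-round pool 8/10 = 80.0% → the international pool
Education: the international pool 38/48 = 79.2%, the regular-round pool 89/136 = 65.4% → the international pool
Engineering: the international pool 50/95 = 52.6%, the regular-round pool 27/64 = 42.2% → the international pool
Overall: the international pool 360/913 = 39.4%, the regular-round pool 305/662 = 46.1% → the regular-round pool
Neither sweeps: the international pool wins 3 of 4 groups, the regular-round pool wins 1. The regular-round pool wins overall but not every group — no Simpson reversal.

No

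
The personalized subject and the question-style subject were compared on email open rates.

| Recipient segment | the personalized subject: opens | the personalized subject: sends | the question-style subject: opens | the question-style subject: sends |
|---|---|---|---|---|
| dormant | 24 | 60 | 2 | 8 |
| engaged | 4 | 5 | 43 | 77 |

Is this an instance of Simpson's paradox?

Yes

Dormant: the personalized subject 24/60 = 40.0%, the question-style subject 2/8 = 25.0% → the personalized subject
Engaged: the personalized subject 4/5 = 80.0%, the question-style subject 43/77 = 55.8% → the personalized subject
Overall: the personalized subject 28/65 = 43.1%, the question-style subject 45/85 = 52.9% → the question-style subject
The personalized subject wins each recipient group but the question-style subject wins overall — the comparison reverses. The personalized subject's sends skew toward dormant, which has a lower base rate.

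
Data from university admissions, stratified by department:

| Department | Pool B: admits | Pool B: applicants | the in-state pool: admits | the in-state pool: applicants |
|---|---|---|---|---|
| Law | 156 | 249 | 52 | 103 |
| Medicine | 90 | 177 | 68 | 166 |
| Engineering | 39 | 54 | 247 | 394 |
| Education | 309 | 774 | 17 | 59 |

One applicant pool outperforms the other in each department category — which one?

Pool B

Law: Pool B 156/249 = 62.7%, the in-state pool 52/103 = 50.5% → Pool B
Medicine: Pool B 90/177 = 50.8%, the in-state pool 68/166 = 41.0% → Pool B
Engineering: Pool B 39/54 = 72.2%, the in-state pool 247/394 = 62.7% → Pool B
Education: Pool B 309/774 = 39.9%, the in-state pool 17/59 = 28.8% → Pool B
Pool B has the higher rate in all 4 groups.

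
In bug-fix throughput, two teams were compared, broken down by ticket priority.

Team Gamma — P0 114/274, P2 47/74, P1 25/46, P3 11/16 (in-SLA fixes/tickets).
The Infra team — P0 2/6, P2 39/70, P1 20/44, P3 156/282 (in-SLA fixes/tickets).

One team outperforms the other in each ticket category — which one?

Team Gamma

P0: Team Gamma 114/274 = 41.6%, the Infra team 2/6 = 33.3% → Team Gamma
P2: Team Gamma 47/74 = 63.5%, the Infra team 39/70 = 55.7% → Team Gamma
P1: Team Gamma 25/46 = 54.3%, the Infra team 20/44 = 45.5% → Team Gamma
P3: Team Gamma 11/16 = 68.8%, the Infra team 156/282 = 55.3% → Team Gamma
Team Gamma has the higher rate in all 4 groups.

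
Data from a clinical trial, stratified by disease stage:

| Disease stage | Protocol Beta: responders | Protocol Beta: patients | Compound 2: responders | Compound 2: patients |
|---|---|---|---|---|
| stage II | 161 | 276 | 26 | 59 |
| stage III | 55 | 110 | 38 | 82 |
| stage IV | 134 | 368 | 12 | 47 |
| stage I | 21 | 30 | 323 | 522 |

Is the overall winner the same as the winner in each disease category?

Stage II: Protocol Beta 161/276 = 58.3%, Compound 2 26/59 = 44.1% → Protocol Beta
Stage III: Protocol Beta 55/110 = 50.0%, Compound 2 38/82 = 46.3% → Protocol Beta
Stage IV: Protocol Beta 134/368 = 36.4%, Compound 2 12/47 = 25.5% → Protocol Beta
Stage I: Protocol Beta 21/30 = 70.0%, Compound 2 323/522 = 61.9% → Protocol Beta
Overall: Protocol Beta 371/784 = 47.3%, Compound 2 399/710 = 56.2% → Compound 2
Protocol Beta wins each disease group but Compound 2 wins overall — the comparison reverses. Protocol Beta's patients skew toward stage IV, which has a lower base rate.

No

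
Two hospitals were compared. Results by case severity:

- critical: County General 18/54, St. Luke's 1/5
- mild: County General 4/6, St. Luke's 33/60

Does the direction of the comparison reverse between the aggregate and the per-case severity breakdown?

Yes

Critical: County General 18/54 = 33.3%, St. Luke's 1/5 = 20.0% → County General
Mild: County General 4/6 = 66.7%, St. Luke's 33/60 = 55.0% → County General
Overall: County General 22/60 = 36.7%, St. Luke's 34/65 = 52.3% → St. Luke's
County General wins each case group but St. Luke's wins overall — the comparison reverses. County General's patients skew toward critical, which has a lower base rate.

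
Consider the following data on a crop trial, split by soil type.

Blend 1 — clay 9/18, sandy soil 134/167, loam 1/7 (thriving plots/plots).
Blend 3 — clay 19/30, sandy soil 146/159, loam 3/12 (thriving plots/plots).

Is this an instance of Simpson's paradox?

Clay: Blend 1 9/18 = 50.0%, Blend 3 19/30 = 63.3% → Blend 3
Sandy soil: Blend 1 134/167 = 80.2%, Blend 3 146/159 = 91.8% → Blend 3
Loam: Blend 1 1/7 = 14.3%, Blend 3 3/12 = 25.0% → Blend 3
Overall: Blend 1 144/192 = 75.0%, Blend 3 168/201 = 83.6% → Blend 3
Blend 3 wins overall and in every soil group — no reversal.

No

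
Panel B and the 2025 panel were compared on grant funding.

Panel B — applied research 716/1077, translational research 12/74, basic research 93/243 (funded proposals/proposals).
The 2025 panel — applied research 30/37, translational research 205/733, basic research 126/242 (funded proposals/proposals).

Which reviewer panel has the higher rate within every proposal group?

the 2025 panel

Applied research: Panel B 716/1077 = 66.5%, the 2025 panel 30/37 = 81.1% → the 2025 panel
Translational research: Panel B 12/74 = 16.2%, the 2025 panel 205/733 = 28.0% → the 2025 panel
Basic research: Panel B 93/243 = 38.3%, the 2025 panel 126/242 = 52.1% → the 2025 panel
The 2025 panel has the higher rate in all 3 groups.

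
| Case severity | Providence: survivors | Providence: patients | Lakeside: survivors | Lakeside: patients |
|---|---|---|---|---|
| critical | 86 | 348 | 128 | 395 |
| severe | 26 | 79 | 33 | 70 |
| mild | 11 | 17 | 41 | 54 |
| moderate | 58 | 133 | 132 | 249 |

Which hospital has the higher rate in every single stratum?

Critical: Providence 86/348 = 24.7%, Lakeside 128/395 = 32.4% → Lakeside
Severe: Providence 26/79 = 32.9%, Lakeside 33/70 = 47.1% → Lakeside
Mild: Providence 11/17 = 64.7%, Lakeside 41/54 = 75.9% → Lakeside
Moderate: Providence 58/133 = 43.6%, Lakeside 132/249 = 53.0% → Lakeside
Lakeside has the higher rate in all 4 groups.

Lakeside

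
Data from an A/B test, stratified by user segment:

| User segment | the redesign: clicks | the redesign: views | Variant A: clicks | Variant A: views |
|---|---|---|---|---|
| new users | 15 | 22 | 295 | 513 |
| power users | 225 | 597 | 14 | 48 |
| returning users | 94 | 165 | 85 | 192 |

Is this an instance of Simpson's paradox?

New users: the redesign 15/22 = 68.2%, Variant A 295/513 = 57.5% → the redesign
Power users: the redesign 225/597 = 37.7%, Variant A 14/48 = 29.2% → the redesign
Returning users: the redesign 94/165 = 57.0%, Variant A 85/192 = 44.3% → the redesign
Overall: the redesign 334/784 = 42.6%, Variant A 394/753 = 52.3% → Variant A
The redesign wins each user group but Variant A wins overall — the comparison reverses. The redesign's views skew toward power users, which has a lower base rate.

Yes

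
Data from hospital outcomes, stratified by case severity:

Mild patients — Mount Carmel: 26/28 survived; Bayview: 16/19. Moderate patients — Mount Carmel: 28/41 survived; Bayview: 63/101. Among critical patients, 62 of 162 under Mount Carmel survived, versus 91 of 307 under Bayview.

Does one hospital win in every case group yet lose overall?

Mild: Mount Carmel 26/28 = 92.9%, Bayview 16/19 = 84.2% → Mount Carmel
Moderate: Mount Carmel 28/41 = 68.3%, Bayview 63/101 = 62.4% → Mount Carmel
Critical: Mount Carmel 62/162 = 38.3%, Bayview 91/307 = 29.6% → Mount Carmel
Overall: Mount Carmel 116/231 = 50.2%, Bayview 170/427 = 39.8% → Mount Carmel
Mount Carmel wins overall and in every case group — no reversal.

No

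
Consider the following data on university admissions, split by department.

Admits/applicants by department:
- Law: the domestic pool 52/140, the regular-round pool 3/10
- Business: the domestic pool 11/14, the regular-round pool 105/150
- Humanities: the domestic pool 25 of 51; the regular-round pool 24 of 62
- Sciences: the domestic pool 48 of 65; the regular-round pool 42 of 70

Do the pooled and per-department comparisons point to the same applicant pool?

Law: the domestic pool 52/140 = 37.1%, the regular-round pool 3/10 = 30.0% → the domestic pool
Business: the domestic pool 11/14 = 78.6%, the regular-round pool 105/150 = 70.0% → the domestic pool
Humanities: the domestic pool 25/51 = 49.0%, the regular-round pool 24/62 = 38.7% → the domestic pool
Sciences: the domestic pool 48/65 = 73.8%, the regular-round pool 42/70 = 60.0% → the domestic pool
Overall: the domestic pool 136/270 = 50.4%, the regular-round pool 174/292 = 59.6% → the regular-round pool
The domestic pool wins each department group but the regular-round pool wins overall — the comparison reverses. The domestic pool's applicants skew toward Law, which has a lower base rate.

No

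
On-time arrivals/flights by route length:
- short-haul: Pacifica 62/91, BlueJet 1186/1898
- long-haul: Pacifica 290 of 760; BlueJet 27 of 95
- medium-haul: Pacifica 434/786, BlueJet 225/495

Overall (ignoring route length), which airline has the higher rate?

BlueJet

Short-haul: Pacifica 62/91 = 68.1%, BlueJet 1186/1898 = 62.5% → Pacifica
Long-haul: Pacifica 290/760 = 38.2%, BlueJet 27/95 = 28.4% → Pacifica
Medium-haul: Pacifica 434/786 = 55.2%, BlueJet 225/495 = 45.5% → Pacifica
Overall: Pacifica 786/1637 = 48.0%, BlueJet 1438/2488 = 57.8% → BlueJet
(Pacifica wins every route group but BlueJet wins overall — Pacifica's flights skew toward the low-rate long-haul group.)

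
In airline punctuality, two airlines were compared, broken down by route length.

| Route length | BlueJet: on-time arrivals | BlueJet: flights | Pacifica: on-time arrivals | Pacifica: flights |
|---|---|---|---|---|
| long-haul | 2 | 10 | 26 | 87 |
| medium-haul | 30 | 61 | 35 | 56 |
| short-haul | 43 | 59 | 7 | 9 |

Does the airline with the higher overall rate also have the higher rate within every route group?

Long-haul: BlueJet 2/10 = 20.0%, Pacifica 26/87 = 29.9% → Pacifica
Medium-haul: BlueJet 30/61 = 49.2%, Pacifica 35/56 = 62.5% → Pacifica
Short-haul: BlueJet 43/59 = 72.9%, Pacifica 7/9 = 77.8% → Pacifica
Overall: BlueJet 75/130 = 57.7%, Pacifica 68/152 = 44.7% → BlueJet
Pacifica wins each route group but BlueJet wins overall — the comparison reverses. Pacifica's flights skew toward long-haul, which has a lower base rate.

No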